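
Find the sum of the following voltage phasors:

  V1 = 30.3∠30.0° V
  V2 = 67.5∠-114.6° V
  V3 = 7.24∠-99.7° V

Step 1 — Convert each phasor to rectangular form:
  V1 = 30.3·(cos(30.0°) + j·sin(30.0°)) = 26.24 + j15.15 V
  V2 = 67.5·(cos(-114.6°) + j·sin(-114.6°)) = -28.1 - j61.37 V
  V3 = 7.24·(cos(-99.7°) + j·sin(-99.7°)) = -1.22 - j7.136 V
Step 2 — Sum components: V_total = -3.078 - j53.36 V.
Step 3 — Convert to polar: |V_total| = 53.45 V, ∠V_total = -93.3°.

V_total = 53.45∠-93.3° V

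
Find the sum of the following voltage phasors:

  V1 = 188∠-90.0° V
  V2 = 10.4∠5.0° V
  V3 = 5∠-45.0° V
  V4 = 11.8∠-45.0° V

Step 1 — Convert each phasor to rectangular form:
  V1 = 188·(cos(-90.0°) + j·sin(-90.0°)) = 0 - j188 V
  V2 = 10.4·(cos(5.0°) + j·sin(5.0°)) = 10.36 + j0.9064 V
  V3 = 5·(cos(-45.0°) + j·sin(-45.0°)) = 3.536 - j3.536 V
  V4 = 11.8·(cos(-45.0°) + j·sin(-45.0°)) = 8.344 - j8.344 V
Step 2 — Sum components: V_total = 22.24 - j199 V.
Step 3 — Convert to polar: |V_total| = 200.2 V, ∠V_total = -83.6°.

V_total = 200.2∠-83.6° V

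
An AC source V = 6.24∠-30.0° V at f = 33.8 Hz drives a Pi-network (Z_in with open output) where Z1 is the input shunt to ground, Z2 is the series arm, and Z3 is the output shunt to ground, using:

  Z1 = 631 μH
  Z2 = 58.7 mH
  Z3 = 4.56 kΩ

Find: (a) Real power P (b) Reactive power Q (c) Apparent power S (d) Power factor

Step 1 — Angular frequency: ω = 2π·f = 2π·33.8 = 212.4 rad/s.
Step 2 — Component impedances:
  Z1: Z = jωL = j·212.4·0.000631 = 0 + j0.134 Ω
  Z2: Z = jωL = j·212.4·0.0587 = 0 + j12.47 Ω
  Z3: Z = R = 4560 Ω
Step 3 — With open output, the series arm Z2 and the output shunt Z3 appear in series to ground: Z2 + Z3 = 4560 + j12.47 Ω.
Step 4 — Parallel with input shunt Z1: Z_in = Z1 || (Z2 + Z3) = 3.938e-06 + j0.134 Ω = 0.134∠90.0° Ω.
Step 5 — Source phasor: V = 6.24∠-30.0° V = 5.404 - j3.12 V.
Step 6 — Current: I = V / Z = -23.28 - j40.33 A = 46.56∠-120.0° A.
Step 7 — Complex power: S = V·I* = 0.008539 + j290.6 VA.
Step 8 — Real power: P = Re(S) = 0.008539 W.
Step 9 — Reactive power: Q = Im(S) = 290.6 VAR.
Step 10 — Apparent power: |S| = 290.6 VA.
Step 11 — Power factor: PF = P/|S| = 2.939e-05 (lagging).

(a) P = 0.008539 W  (b) Q = 290.6 VAR  (c) S = 290.6 VA  (d) PF = 2.939e-05 (lagging)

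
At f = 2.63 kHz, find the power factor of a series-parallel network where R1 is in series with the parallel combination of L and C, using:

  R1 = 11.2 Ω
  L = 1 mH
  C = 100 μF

Step 1 — Angular frequency: ω = 2π·f = 2π·2630 = 1.652e+04 rad/s.
Step 2 — Component impedances:
  R1: Z = R = 11.2 Ω
  L: Z = jωL = j·1.652e+04·0.001 = 0 + j16.52 Ω
  C: Z = 1/(jωC) = -j/(ω·C) = 0 - j0.6052 Ω
Step 3 — Parallel branch: L || C = 1/(1/L + 1/C) = 0 - j0.6282 Ω.
Step 4 — Series with R1: Z_total = R1 + (L || C) = 11.2 - j0.6282 Ω = 11.22∠-3.2° Ω.
Step 5 — Power factor: PF = cos(φ) = Re(Z)/|Z| = 11.2/11.218 = 0.9984.
Step 6 — Type: Im(Z) = -0.6282 ⇒ leading (phase φ = -3.2°).

PF = 0.9984 (leading, φ = -3.2°)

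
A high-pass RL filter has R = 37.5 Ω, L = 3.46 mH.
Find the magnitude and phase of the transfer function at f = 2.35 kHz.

Step 1 — Angular frequency: ω = 2π·2350 = 1.477e+04 rad/s.
Step 2 — Transfer function: H(jω) = jωL/(R + jωL).
Step 3 — Numerator jωL = j·51.09; denominator R + jωL = 37.5 + j51.09.
Step 4 — H = 0.6499 + j0.477.
Step 5 — Magnitude: |H| = 0.8061 (-1.9 dB); phase: φ = 36.3°.

|H| = 0.8061 (-1.9 dB), φ = 36.3°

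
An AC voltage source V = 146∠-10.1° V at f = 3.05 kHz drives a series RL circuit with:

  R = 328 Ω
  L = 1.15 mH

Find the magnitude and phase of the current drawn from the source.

Step 1 — Angular frequency: ω = 2π·f = 2π·3050 = 1.916e+04 rad/s.
Step 2 — Component impedances:
  R: Z = R = 328 Ω
  L: Z = jωL = j·1.916e+04·0.00115 = 0 + j22.04 Ω
Step 3 — Series combination: Z_total = R + L = 328 + j22.04 Ω = 328.7∠3.8° Ω.
Step 4 — Source phasor: V = 146∠-10.1° V = 143.7 - j25.6 V.
Step 5 — Ohm's law: I = V / Z_total = (143.7 - j25.6) / (328 + j22.04) = 0.431 - j0.107 A.
Step 6 — Convert to polar: |I| = 0.4441 A, ∠I = -13.9°.

I = 0.4441∠-13.9° A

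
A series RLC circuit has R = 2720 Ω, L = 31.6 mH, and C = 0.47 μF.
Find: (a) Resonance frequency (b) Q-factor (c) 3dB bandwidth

Step 1 — Resonance: ω₀ = 1/√(LC) = 1/√(0.0316·4.7e-07) = 8206 rad/s.
Step 2 — f₀ = ω₀/(2π) = 1306 Hz.
Step 3 — Series Q: Q = ω₀L/R = 8206·0.0316/2720 = 0.09533.
Step 4 — Bandwidth: Δω = ω₀/Q = 8.608e+04 rad/s; BW = Δω/(2π) = 1.37e+04 Hz.

(a) f₀ = 1306 Hz  (b) Q = 0.09533  (c) BW = 1.37e+04 Hz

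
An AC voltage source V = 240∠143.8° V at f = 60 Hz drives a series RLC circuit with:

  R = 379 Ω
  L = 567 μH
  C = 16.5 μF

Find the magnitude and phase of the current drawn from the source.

Step 1 — Angular frequency: ω = 2π·f = 2π·60 = 377 rad/s.
Step 2 — Component impedances:
  R: Z = R = 379 Ω
  L: Z = jωL = j·377·0.000567 = 0 + j0.2138 Ω
  C: Z = 1/(jωC) = -j/(ω·C) = 0 - j160.8 Ω
Step 3 — Series combination: Z_total = R + L + C = 379 - j160.5 Ω = 411.6∠-23.0° Ω.
Step 4 — Source phasor: V = 240∠143.8° V = -193.7 + j141.7 V.
Step 5 — Ohm's law: I = V / Z_total = (-193.7 + j141.7) / (379 - j160.5) = -0.5676 + j0.1336 A.
Step 6 — Convert to polar: |I| = 0.5831 A, ∠I = 166.8°.

I = 0.5831∠166.8° A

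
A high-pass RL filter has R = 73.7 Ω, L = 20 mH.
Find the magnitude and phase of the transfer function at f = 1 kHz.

Step 1 — Angular frequency: ω = 2π·1000 = 6283 rad/s.
Step 2 — Transfer function: H(jω) = jωL/(R + jωL).
Step 3 — Numerator jωL = j·125.7; denominator R + jωL = 73.7 + j125.7.
Step 4 — H = 0.7441 + j0.4364.
Step 5 — Magnitude: |H| = 0.8626 (-1.3 dB); phase: φ = 30.4°.

|H| = 0.8626 (-1.3 dB), φ = 30.4°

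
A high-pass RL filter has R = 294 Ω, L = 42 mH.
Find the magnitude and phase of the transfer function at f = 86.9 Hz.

Step 1 — Angular frequency: ω = 2π·86.9 = 546 rad/s.
Step 2 — Transfer function: H(jω) = jωL/(R + jωL).
Step 3 — Numerator jωL = j·22.93; denominator R + jωL = 294 + j22.93.
Step 4 — H = 0.006047 + j0.07753.
Step 5 — Magnitude: |H| = 0.07777 (-22.2 dB); phase: φ = 85.5°.

|H| = 0.07777 (-22.2 dB), φ = 85.5°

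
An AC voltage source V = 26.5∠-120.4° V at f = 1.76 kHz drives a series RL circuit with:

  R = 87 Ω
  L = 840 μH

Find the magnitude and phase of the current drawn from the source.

Step 1 — Angular frequency: ω = 2π·f = 2π·1760 = 1.106e+04 rad/s.
Step 2 — Component impedances:
  R: Z = R = 87 Ω
  L: Z = jωL = j·1.106e+04·0.00084 = 0 + j9.289 Ω
Step 3 — Series combination: Z_total = R + L = 87 + j9.289 Ω = 87.49∠6.1° Ω.
Step 4 — Source phasor: V = 26.5∠-120.4° V = -13.41 - j22.86 V.
Step 5 — Ohm's law: I = V / Z_total = (-13.41 - j22.86) / (87 + j9.289) = -0.1801 - j0.2435 A.
Step 6 — Convert to polar: |I| = 0.3029 A, ∠I = -126.5°.

I = 0.3029∠-126.5° A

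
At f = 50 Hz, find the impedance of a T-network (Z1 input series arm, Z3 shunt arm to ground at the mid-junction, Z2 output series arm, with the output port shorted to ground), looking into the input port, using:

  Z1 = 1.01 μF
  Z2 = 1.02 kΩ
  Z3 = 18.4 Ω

Step 1 — Angular frequency: ω = 2π·f = 2π·50 = 314.2 rad/s.
Step 2 — Component impedances:
  Z1: Z = 1/(jωC) = -j/(ω·C) = 0 - j3152 Ω
  Z2: Z = R = 1020 Ω
  Z3: Z = R = 18.4 Ω
Step 3 — With the output port shorted to ground, the output series arm Z2 runs from the junction to ground; the shunt arm Z3 also runs from the junction to ground. They appear in parallel: Z3 || Z2 = 18.07 Ω.
Step 4 — Series with input arm Z1: Z_in = Z1 + (Z3 || Z2) = 18.07 - j3152 Ω = 3152∠-89.7° Ω.

Z = 18.07 - j3152 Ω = 3152∠-89.7° Ω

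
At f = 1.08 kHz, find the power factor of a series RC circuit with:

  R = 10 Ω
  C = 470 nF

Step 1 — Angular frequency: ω = 2π·f = 2π·1080 = 6786 rad/s.
Step 2 — Component impedances:
  R: Z = R = 10 Ω
  C: Z = 1/(jωC) = -j/(ω·C) = 0 - j313.5 Ω
Step 3 — Series combination: Z_total = R + C = 10 - j313.5 Ω = 313.7∠-88.2° Ω.
Step 4 — Power factor: PF = cos(φ) = Re(Z)/|Z| = 10/313.7 = 0.03188.
Step 5 — Type: Im(Z) = -313.5 ⇒ leading (phase φ = -88.2°).

PF = 0.03188 (leading, φ = -88.2°)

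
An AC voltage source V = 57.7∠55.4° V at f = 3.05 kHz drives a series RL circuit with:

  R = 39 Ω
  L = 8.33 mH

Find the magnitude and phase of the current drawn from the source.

Step 1 — Angular frequency: ω = 2π·f = 2π·3050 = 1.916e+04 rad/s.
Step 2 — Component impedances:
  R: Z = R = 39 Ω
  L: Z = jωL = j·1.916e+04·0.00833 = 0 + j159.6 Ω
Step 3 — Series combination: Z_total = R + L = 39 + j159.6 Ω = 164.3∠76.3° Ω.
Step 4 — Source phasor: V = 57.7∠55.4° V = 32.76 + j47.49 V.
Step 5 — Ohm's law: I = V / Z_total = (32.76 + j47.49) / (39 + j159.6) = 0.3281 - j0.1251 A.
Step 6 — Convert to polar: |I| = 0.3511 A, ∠I = -20.9°.

I = 0.3511∠-20.9° A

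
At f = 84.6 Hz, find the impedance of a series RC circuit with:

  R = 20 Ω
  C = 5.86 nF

Step 1 — Angular frequency: ω = 2π·f = 2π·84.6 = 531.6 rad/s.
Step 2 — Component impedances:
  R: Z = R = 20 Ω
  C: Z = 1/(jωC) = -j/(ω·C) = 0 - j3.21e+05 Ω
Step 3 — Series combination: Z_total = R + C = 20 - j3.21e+05 Ω = 3.21e+05∠-90.0° Ω.

Z = 20 - j3.21e+05 Ω = 3.21e+05∠-90.0° Ω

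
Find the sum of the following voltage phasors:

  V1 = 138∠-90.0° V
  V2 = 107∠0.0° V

Step 1 — Convert each phasor to rectangular form:
  V1 = 138·(cos(-90.0°) + j·sin(-90.0°)) = 0 - j138 V
  V2 = 107·(cos(0.0°) + j·sin(0.0°)) = 107 V
Step 2 — Sum components: V_total = 107 - j138 V.
Step 3 — Convert to polar: |V_total| = 174.6 V, ∠V_total = -52.2°.

V_total = 174.6∠-52.2° V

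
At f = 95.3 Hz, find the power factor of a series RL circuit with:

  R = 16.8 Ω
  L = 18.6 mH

Step 1 — Angular frequency: ω = 2π·f = 2π·95.3 = 598.8 rad/s.
Step 2 — Component impedances:
  R: Z = R = 16.8 Ω
  L: Z = jωL = j·598.8·0.0186 = 0 + j11.14 Ω
Step 3 — Series combination: Z_total = R + L = 16.8 + j11.14 Ω = 20.16∠33.5° Ω.
Step 4 — Power factor: PF = cos(φ) = Re(Z)/|Z| = 16.8/20.156 = 0.8335.
Step 5 — Type: Im(Z) = 11.14 ⇒ lagging (phase φ = 33.5°).

PF = 0.8335 (lagging, φ = 33.5°)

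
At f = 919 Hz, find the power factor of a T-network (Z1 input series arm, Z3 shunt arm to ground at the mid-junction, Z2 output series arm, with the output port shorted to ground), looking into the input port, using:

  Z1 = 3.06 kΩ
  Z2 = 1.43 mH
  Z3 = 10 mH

Step 1 — Angular frequency: ω = 2π·f = 2π·919 = 5774 rad/s.
Step 2 — Component impedances:
  Z1: Z = R = 3060 Ω
  Z2: Z = jωL = j·5774·0.00143 = 0 + j8.257 Ω
  Z3: Z = jωL = j·5774·0.01 = 0 + j57.74 Ω
Step 3 — With the output port shorted to ground, the output series arm Z2 runs from the junction to ground; the shunt arm Z3 also runs from the junction to ground. They appear in parallel: Z3 || Z2 = 0 + j7.224 Ω.
Step 4 — Series with input arm Z1: Z_in = Z1 + (Z3 || Z2) = 3060 + j7.224 Ω = 3060∠0.1° Ω.
Step 5 — Power factor: PF = cos(φ) = Re(Z)/|Z| = 3060/3060 = 1.
Step 6 — Type: Im(Z) = 7.224 ⇒ lagging (phase φ = 0.1°).

PF = 1 (lagging, φ = 0.1°)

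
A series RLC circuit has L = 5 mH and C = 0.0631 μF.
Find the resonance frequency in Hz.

Step 1 — Resonance condition Im(Z)=0 gives ω₀ = 1/√(LC).
Step 2 — ω₀ = 1/√(0.005·6.31e-08) = 5.63e+04 rad/s.
Step 3 — f₀ = ω₀/(2π) = 8960 Hz.

f₀ = 8960 Hz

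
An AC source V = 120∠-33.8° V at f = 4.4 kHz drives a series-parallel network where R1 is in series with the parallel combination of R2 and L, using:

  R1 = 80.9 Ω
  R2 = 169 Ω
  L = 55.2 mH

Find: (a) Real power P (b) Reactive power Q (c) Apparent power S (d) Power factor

Step 1 — Angular frequency: ω = 2π·f = 2π·4400 = 2.765e+04 rad/s.
Step 2 — Component impedances:
  R1: Z = R = 80.9 Ω
  R2: Z = R = 169 Ω
  L: Z = jωL = j·2.765e+04·0.0552 = 0 + j1526 Ω
Step 3 — Parallel branch: R2 || L = 1/(1/R2 + 1/L) = 167 + j18.49 Ω.
Step 4 — Series with R1: Z_total = R1 + (R2 || L) = 247.9 + j18.49 Ω = 248.5∠4.3° Ω.
Step 5 — Source phasor: V = 120∠-33.8° V = 99.72 - j66.76 V.
Step 6 — Current: I = V / Z = 0.3801 - j0.2977 A = 0.4828∠-38.1° A.
Step 7 — Complex power: S = V·I* = 57.78 + j4.31 VA.
Step 8 — Real power: P = Re(S) = 57.78 W.
Step 9 — Reactive power: Q = Im(S) = 4.31 VAR.
Step 10 — Apparent power: |S| = 57.94 VA.
Step 11 — Power factor: PF = P/|S| = 0.9972 (lagging).

(a) P = 57.78 W  (b) Q = 4.31 VAR  (c) S = 57.94 VA  (d) PF = 0.9972 (lagging)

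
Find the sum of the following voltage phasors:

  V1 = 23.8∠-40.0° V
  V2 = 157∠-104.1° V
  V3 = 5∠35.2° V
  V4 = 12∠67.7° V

Step 1 — Convert each phasor to rectangular form:
  V1 = 23.8·(cos(-40.0°) + j·sin(-40.0°)) = 18.23 - j15.3 V
  V2 = 157·(cos(-104.1°) + j·sin(-104.1°)) = -38.25 - j152.3 V
  V3 = 5·(cos(35.2°) + j·sin(35.2°)) = 4.086 + j2.882 V
  V4 = 12·(cos(67.7°) + j·sin(67.7°)) = 4.553 + j11.1 V
Step 2 — Sum components: V_total = -11.38 - j153.6 V.
Step 3 — Convert to polar: |V_total| = 154 V, ∠V_total = -94.2°.

V_total = 154∠-94.2° V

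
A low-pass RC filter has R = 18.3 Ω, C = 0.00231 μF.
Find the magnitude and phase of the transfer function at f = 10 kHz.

Step 1 — Angular frequency: ω = 2π·1e+04 = 6.283e+04 rad/s.
Step 2 — Transfer function: H(jω) = 1/(1 + jωRC).
Step 3 — Denominator: 1 + jωRC = 1 + j·6.283e+04·18.3·2.31e-09 = 1 + j0.002656.
Step 4 — H = 1 - j0.002656.
Step 5 — Magnitude: |H| = 1 (-0.0 dB); phase: φ = -0.2°.

|H| = 1 (-0.0 dB), φ = -0.2°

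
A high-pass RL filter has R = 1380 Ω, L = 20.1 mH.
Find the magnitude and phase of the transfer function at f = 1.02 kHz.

Step 1 — Angular frequency: ω = 2π·1020 = 6409 rad/s.
Step 2 — Transfer function: H(jω) = jωL/(R + jωL).
Step 3 — Numerator jωL = j·128.8; denominator R + jωL = 1380 + j128.8.
Step 4 — H = 0.008638 + j0.09254.
Step 5 — Magnitude: |H| = 0.09294 (-20.6 dB); phase: φ = 84.7°.

|H| = 0.09294 (-20.6 dB), φ = 84.7°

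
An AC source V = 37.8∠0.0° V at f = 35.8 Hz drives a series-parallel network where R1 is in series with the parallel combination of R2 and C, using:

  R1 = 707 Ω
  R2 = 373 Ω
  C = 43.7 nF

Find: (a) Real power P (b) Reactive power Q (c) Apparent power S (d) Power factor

Step 1 — Angular frequency: ω = 2π·f = 2π·35.8 = 224.9 rad/s.
Step 2 — Component impedances:
  R1: Z = R = 707 Ω
  R2: Z = R = 373 Ω
  C: Z = 1/(jωC) = -j/(ω·C) = 0 - j1.017e+05 Ω
Step 3 — Parallel branch: R2 || C = 1/(1/R2 + 1/C) = 373 - j1.368 Ω.
Step 4 — Series with R1: Z_total = R1 + (R2 || C) = 1080 - j1.368 Ω = 1080∠-0.1° Ω.
Step 5 — Source phasor: V = 37.8∠0.0° V = 37.8 V.
Step 6 — Current: I = V / Z = 0.035 + j4.432e-05 A = 0.035∠0.1° A.
Step 7 — Complex power: S = V·I* = 1.323 - j0.001675 VA.
Step 8 — Real power: P = Re(S) = 1.323 W.
Step 9 — Reactive power: Q = Im(S) = -0.001675 VAR.
Step 10 — Apparent power: |S| = 1.323 VA.
Step 11 — Power factor: PF = P/|S| = 1 (leading).

(a) P = 1.323 W  (b) Q = -0.001675 VAR  (c) S = 1.323 VA  (d) PF = 1 (leading)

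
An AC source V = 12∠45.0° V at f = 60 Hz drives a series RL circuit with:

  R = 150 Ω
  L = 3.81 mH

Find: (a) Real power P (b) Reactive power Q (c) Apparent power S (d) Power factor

Step 1 — Angular frequency: ω = 2π·f = 2π·60 = 377 rad/s.
Step 2 — Component impedances:
  R: Z = R = 150 Ω
  L: Z = jωL = j·377·0.00381 = 0 + j1.436 Ω
Step 3 — Series combination: Z_total = R + L = 150 + j1.436 Ω = 150∠0.5° Ω.
Step 4 — Source phasor: V = 12∠45.0° V = 8.485 + j8.485 V.
Step 5 — Current: I = V / Z = 0.0571 + j0.05602 A = 0.08∠44.5° A.
Step 6 — Complex power: S = V·I* = 0.9599 + j0.009192 VA.
Step 7 — Real power: P = Re(S) = 0.9599 W.
Step 8 — Reactive power: Q = Im(S) = 0.009192 VAR.
Step 9 — Apparent power: |S| = 0.96 VA.
Step 10 — Power factor: PF = P/|S| = 1 (lagging).

(a) P = 0.9599 W  (b) Q = 0.009192 VAR  (c) S = 0.96 VA  (d) PF = 1 (lagging)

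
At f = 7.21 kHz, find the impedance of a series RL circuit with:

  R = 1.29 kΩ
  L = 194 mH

Step 1 — Angular frequency: ω = 2π·f = 2π·7210 = 4.53e+04 rad/s.
Step 2 — Component impedances:
  R: Z = R = 1290 Ω
  L: Z = jωL = j·4.53e+04·0.194 = 0 + j8789 Ω
Step 3 — Series combination: Z_total = R + L = 1290 + j8789 Ω = 8883∠81.6° Ω.

Z = 1290 + j8789 Ω = 8883∠81.6° Ω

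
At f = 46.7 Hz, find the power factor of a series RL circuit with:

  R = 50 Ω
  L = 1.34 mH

Step 1 — Angular frequency: ω = 2π·f = 2π·46.7 = 293.4 rad/s.
Step 2 — Component impedances:
  R: Z = R = 50 Ω
  L: Z = jωL = j·293.4·0.00134 = 0 + j0.3932 Ω
Step 3 — Series combination: Z_total = R + L = 50 + j0.3932 Ω = 50∠0.5° Ω.
Step 4 — Power factor: PF = cos(φ) = Re(Z)/|Z| = 50/50 = 1.
Step 5 — Type: Im(Z) = 0.3932 ⇒ lagging (phase φ = 0.5°).

PF = 1 (lagging, φ = 0.5°)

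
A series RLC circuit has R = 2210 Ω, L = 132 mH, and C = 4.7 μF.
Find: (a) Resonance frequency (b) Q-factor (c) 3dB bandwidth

Step 1 — Resonance condition Im(Z)=0 gives ω₀ = 1/√(LC).
Step 2 — ω₀ = 1/√(0.132·4.7e-06) = 1270 rad/s.
Step 3 — f₀ = ω₀/(2π) = 202.1 Hz.
Step 4 — Series Q: Q = ω₀L/R = 1270·0.132/2210 = 0.07583.
Step 5 — 3dB bandwidth: Δω = ω₀/Q = 1.674e+04 rad/s; BW = Δω/(2π) = 2665 Hz.

(a) f₀ = 202.1 Hz  (b) Q = 0.07583  (c) BW = 2665 Hz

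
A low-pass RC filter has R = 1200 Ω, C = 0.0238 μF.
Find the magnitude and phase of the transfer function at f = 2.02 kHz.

Step 1 — Angular frequency: ω = 2π·2020 = 1.269e+04 rad/s.
Step 2 — Transfer function: H(jω) = 1/(1 + jωRC).
Step 3 — Denominator: 1 + jωRC = 1 + j·1.269e+04·1200·2.38e-08 = 1 + j0.3625.
Step 4 — H = 0.8839 - j0.3204.
Step 5 — Magnitude: |H| = 0.9401 (-0.5 dB); phase: φ = -19.9°.

|H| = 0.9401 (-0.5 dB), φ = -19.9°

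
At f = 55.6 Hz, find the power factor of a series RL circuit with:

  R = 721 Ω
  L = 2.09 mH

Step 1 — Angular frequency: ω = 2π·f = 2π·55.6 = 349.3 rad/s.
Step 2 — Component impedances:
  R: Z = R = 721 Ω
  L: Z = jωL = j·349.3·0.00209 = 0 + j0.7301 Ω
Step 3 — Series combination: Z_total = R + L = 721 + j0.7301 Ω = 721∠0.1° Ω.
Step 4 — Power factor: PF = cos(φ) = Re(Z)/|Z| = 721/721 = 1.
Step 5 — Type: Im(Z) = 0.7301 ⇒ lagging (phase φ = 0.1°).

PF = 1 (lagging, φ = 0.1°)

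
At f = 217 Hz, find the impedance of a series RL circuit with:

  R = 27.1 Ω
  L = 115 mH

Step 1 — Angular frequency: ω = 2π·f = 2π·217 = 1363 rad/s.
Step 2 — Component impedances:
  R: Z = R = 27.1 Ω
  L: Z = jωL = j·1363·0.115 = 0 + j156.8 Ω
Step 3 — Series combination: Z_total = R + L = 27.1 + j156.8 Ω = 159.1∠80.2° Ω.

Z = 27.1 + j156.8 Ω = 159.1∠80.2° Ω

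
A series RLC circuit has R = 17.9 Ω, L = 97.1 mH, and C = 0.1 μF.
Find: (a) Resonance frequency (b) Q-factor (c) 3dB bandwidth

Step 1 — Resonance: ω₀ = 1/√(LC) = 1/√(0.0971·1e-07) = 1.015e+04 rad/s.
Step 2 — f₀ = ω₀/(2π) = 1615 Hz.
Step 3 — Series Q: Q = ω₀L/R = 1.015e+04·0.0971/17.9 = 55.05.
Step 4 — Bandwidth: Δω = ω₀/Q = 184.3 rad/s; BW = Δω/(2π) = 29.34 Hz.

(a) f₀ = 1615 Hz  (b) Q = 55.05  (c) BW = 29.34 Hz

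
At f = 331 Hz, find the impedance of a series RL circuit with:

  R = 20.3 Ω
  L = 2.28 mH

Step 1 — Angular frequency: ω = 2π·f = 2π·331 = 2080 rad/s.
Step 2 — Component impedances:
  R: Z = R = 20.3 Ω
  L: Z = jωL = j·2080·0.00228 = 0 + j4.742 Ω
Step 3 — Series combination: Z_total = R + L = 20.3 + j4.742 Ω = 20.85∠13.1° Ω.

Z = 20.3 + j4.742 Ω = 20.85∠13.1° Ω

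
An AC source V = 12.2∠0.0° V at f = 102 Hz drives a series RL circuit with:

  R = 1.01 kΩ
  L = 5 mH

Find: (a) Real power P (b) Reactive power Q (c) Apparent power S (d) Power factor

Step 1 — Angular frequency: ω = 2π·f = 2π·102 = 640.9 rad/s.
Step 2 — Component impedances:
  R: Z = R = 1010 Ω
  L: Z = jωL = j·640.9·0.005 = 0 + j3.204 Ω
Step 3 — Series combination: Z_total = R + L = 1010 + j3.204 Ω = 1010∠0.2° Ω.
Step 4 — Source phasor: V = 12.2∠0.0° V = 12.2 V.
Step 5 — Current: I = V / Z = 0.01208 - j3.832e-05 A = 0.01208∠-0.2° A.
Step 6 — Complex power: S = V·I* = 0.1474 + j0.0004675 VA.
Step 7 — Real power: P = Re(S) = 0.1474 W.
Step 8 — Reactive power: Q = Im(S) = 0.0004675 VAR.
Step 9 — Apparent power: |S| = 0.1474 VA.
Step 10 — Power factor: PF = P/|S| = 1 (lagging).

(a) P = 0.1474 W  (b) Q = 0.0004675 VAR  (c) S = 0.1474 VA  (d) PF = 1 (lagging)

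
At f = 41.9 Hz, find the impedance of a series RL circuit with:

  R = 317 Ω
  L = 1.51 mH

Step 1 — Angular frequency: ω = 2π·f = 2π·41.9 = 263.3 rad/s.
Step 2 — Component impedances:
  R: Z = R = 317 Ω
  L: Z = jωL = j·263.3·0.00151 = 0 + j0.3975 Ω
Step 3 — Series combination: Z_total = R + L = 317 + j0.3975 Ω = 317∠0.1° Ω.

Z = 317 + j0.3975 Ω = 317∠0.1° Ω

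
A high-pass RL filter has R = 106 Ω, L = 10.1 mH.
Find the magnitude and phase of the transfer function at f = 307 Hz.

Step 1 — Angular frequency: ω = 2π·307 = 1929 rad/s.
Step 2 — Transfer function: H(jω) = jωL/(R + jωL).
Step 3 — Numerator jωL = j·19.48; denominator R + jωL = 106 + j19.48.
Step 4 — H = 0.03268 + j0.1778.
Step 5 — Magnitude: |H| = 0.1808 (-14.9 dB); phase: φ = 79.6°.

|H| = 0.1808 (-14.9 dB), φ = 79.6°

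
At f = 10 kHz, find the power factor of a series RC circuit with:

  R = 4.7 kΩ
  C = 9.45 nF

Step 1 — Angular frequency: ω = 2π·f = 2π·1e+04 = 6.283e+04 rad/s.
Step 2 — Component impedances:
  R: Z = R = 4700 Ω
  C: Z = 1/(jωC) = -j/(ω·C) = 0 - j1684 Ω
Step 3 — Series combination: Z_total = R + C = 4700 - j1684 Ω = 4993∠-19.7° Ω.
Step 4 — Power factor: PF = cos(φ) = Re(Z)/|Z| = 4700/4992.6 = 0.9414.
Step 5 — Type: Im(Z) = -1684 ⇒ leading (phase φ = -19.7°).

PF = 0.9414 (leading, φ = -19.7°)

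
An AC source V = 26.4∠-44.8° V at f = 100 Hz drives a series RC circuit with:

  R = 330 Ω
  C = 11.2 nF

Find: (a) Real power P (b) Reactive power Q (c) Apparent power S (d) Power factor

Step 1 — Angular frequency: ω = 2π·f = 2π·100 = 628.3 rad/s.
Step 2 — Component impedances:
  R: Z = R = 330 Ω
  C: Z = 1/(jωC) = -j/(ω·C) = 0 - j1.421e+05 Ω
Step 3 — Series combination: Z_total = R + C = 330 - j1.421e+05 Ω = 1.421e+05∠-89.9° Ω.
Step 4 — Source phasor: V = 26.4∠-44.8° V = 18.73 - j18.6 V.
Step 5 — Current: I = V / Z = 0.0001312 + j0.0001315 A = 0.0001858∠45.1° A.
Step 6 — Complex power: S = V·I* = 1.139e-05 - j0.004905 VA.
Step 7 — Real power: P = Re(S) = 1.139e-05 W.
Step 8 — Reactive power: Q = Im(S) = -0.004905 VAR.
Step 9 — Apparent power: |S| = 0.004905 VA.
Step 10 — Power factor: PF = P/|S| = 0.002322 (leading).

(a) P = 1.139e-05 W  (b) Q = -0.004905 VAR  (c) S = 0.004905 VA  (d) PF = 0.002322 (leading)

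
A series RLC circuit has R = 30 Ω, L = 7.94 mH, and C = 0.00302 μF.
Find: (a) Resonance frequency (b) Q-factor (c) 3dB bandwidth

Step 1 — Resonance: ω₀ = 1/√(LC) = 1/√(0.00794·3.02e-09) = 2.042e+05 rad/s.
Step 2 — f₀ = ω₀/(2π) = 3.25e+04 Hz.
Step 3 — Series Q: Q = ω₀L/R = 2.042e+05·0.00794/30 = 54.05.
Step 4 — Bandwidth: Δω = ω₀/Q = 3778 rad/s; BW = Δω/(2π) = 601.3 Hz.

(a) f₀ = 3.25e+04 Hz  (b) Q = 54.05  (c) BW = 601.3 Hz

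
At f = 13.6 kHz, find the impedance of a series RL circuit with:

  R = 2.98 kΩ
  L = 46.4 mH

Step 1 — Angular frequency: ω = 2π·f = 2π·1.36e+04 = 8.545e+04 rad/s.
Step 2 — Component impedances:
  R: Z = R = 2980 Ω
  L: Z = jωL = j·8.545e+04·0.0464 = 0 + j3965 Ω
Step 3 — Series combination: Z_total = R + L = 2980 + j3965 Ω = 4960∠53.1° Ω.

Z = 2980 + j3965 Ω = 4960∠53.1° Ω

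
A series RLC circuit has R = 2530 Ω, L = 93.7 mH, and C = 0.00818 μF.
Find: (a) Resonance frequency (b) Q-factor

Step 1 — Resonance condition Im(Z)=0 gives ω₀ = 1/√(LC).
Step 2 — ω₀ = 1/√(0.0937·8.18e-09) = 3.612e+04 rad/s.
Step 3 — f₀ = ω₀/(2π) = 5749 Hz.
Step 4 — Series Q: Q = ω₀L/R = 3.612e+04·0.0937/2530 = 1.338.

(a) f₀ = 5749 Hz  (b) Q = 1.338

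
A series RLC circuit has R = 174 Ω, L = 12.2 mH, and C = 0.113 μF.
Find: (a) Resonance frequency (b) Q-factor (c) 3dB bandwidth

Step 1 — Resonance: ω₀ = 1/√(LC) = 1/√(0.0122·1.13e-07) = 2.693e+04 rad/s.
Step 2 — f₀ = ω₀/(2π) = 4286 Hz.
Step 3 — Series Q: Q = ω₀L/R = 2.693e+04·0.0122/174 = 1.888.
Step 4 — Bandwidth: Δω = ω₀/Q = 1.426e+04 rad/s; BW = Δω/(2π) = 2270 Hz.

(a) f₀ = 4286 Hz  (b) Q = 1.888  (c) BW = 2270 Hz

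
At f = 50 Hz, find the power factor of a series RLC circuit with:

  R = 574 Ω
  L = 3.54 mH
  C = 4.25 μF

Step 1 — Angular frequency: ω = 2π·f = 2π·50 = 314.2 rad/s.
Step 2 — Component impedances:
  R: Z = R = 574 Ω
  L: Z = jωL = j·314.2·0.00354 = 0 + j1.112 Ω
  C: Z = 1/(jωC) = -j/(ω·C) = 0 - j749 Ω
Step 3 — Series combination: Z_total = R + L + C = 574 - j747.9 Ω = 942.7∠-52.5° Ω.
Step 4 — Power factor: PF = cos(φ) = Re(Z)/|Z| = 574/942.7 = 0.6089.
Step 5 — Type: Im(Z) = -747.9 ⇒ leading (phase φ = -52.5°).

PF = 0.6089 (leading, φ = -52.5°)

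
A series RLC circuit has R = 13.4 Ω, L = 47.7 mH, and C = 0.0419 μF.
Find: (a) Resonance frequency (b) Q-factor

Step 1 — Resonance condition Im(Z)=0 gives ω₀ = 1/√(LC).
Step 2 — ω₀ = 1/√(0.0477·4.19e-08) = 2.237e+04 rad/s.
Step 3 — f₀ = ω₀/(2π) = 3560 Hz.
Step 4 — Series Q: Q = ω₀L/R = 2.237e+04·0.0477/13.4 = 79.62.

(a) f₀ = 3560 Hz  (b) Q = 79.62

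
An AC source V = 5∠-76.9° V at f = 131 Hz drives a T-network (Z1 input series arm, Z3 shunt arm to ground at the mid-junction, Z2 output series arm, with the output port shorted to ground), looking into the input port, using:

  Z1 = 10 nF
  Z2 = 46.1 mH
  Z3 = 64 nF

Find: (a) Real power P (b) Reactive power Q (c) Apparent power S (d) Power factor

Step 1 — Angular frequency: ω = 2π·f = 2π·131 = 823.1 rad/s.
Step 2 — Component impedances:
  Z1: Z = 1/(jωC) = -j/(ω·C) = 0 - j1.215e+05 Ω
  Z2: Z = jωL = j·823.1·0.0461 = 0 + j37.94 Ω
  Z3: Z = 1/(jωC) = -j/(ω·C) = 0 - j1.898e+04 Ω
Step 3 — With the output port shorted to ground, the output series arm Z2 runs from the junction to ground; the shunt arm Z3 also runs from the junction to ground. They appear in parallel: Z3 || Z2 = 0 + j38.02 Ω.
Step 4 — Series with input arm Z1: Z_in = Z1 + (Z3 || Z2) = 0 - j1.215e+05 Ω = 1.215e+05∠-90.0° Ω.
Step 5 — Source phasor: V = 5∠-76.9° V = 1.133 - j4.87 V.
Step 6 — Current: I = V / Z = 4.01e-05 + j9.331e-06 A = 4.117e-05∠13.1° A.
Step 7 — Complex power: S = V·I* = 0 - j0.0002058 VA.
Step 8 — Real power: P = Re(S) = 0 W.
Step 9 — Reactive power: Q = Im(S) = -0.0002058 VAR.
Step 10 — Apparent power: |S| = 0.0002058 VA.
Step 11 — Power factor: PF = P/|S| = 0 (leading).

(a) P = 0 W  (b) Q = -0.0002058 VAR  (c) S = 0.0002058 VA  (d) PF = 0 (leading)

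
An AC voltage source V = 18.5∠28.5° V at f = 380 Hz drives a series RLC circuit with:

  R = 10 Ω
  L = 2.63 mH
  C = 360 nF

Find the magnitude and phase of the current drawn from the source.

Step 1 — Angular frequency: ω = 2π·f = 2π·380 = 2388 rad/s.
Step 2 — Component impedances:
  R: Z = R = 10 Ω
  L: Z = jωL = j·2388·0.00263 = 0 + j6.279 Ω
  C: Z = 1/(jωC) = -j/(ω·C) = 0 - j1163 Ω
Step 3 — Series combination: Z_total = R + L + C = 10 - j1157 Ω = 1157∠-89.5° Ω.
Step 4 — Source phasor: V = 18.5∠28.5° V = 16.26 + j8.827 V.
Step 5 — Ohm's law: I = V / Z_total = (16.26 + j8.827) / (10 - j1157) = -0.007507 + j0.01412 A.
Step 6 — Convert to polar: |I| = 0.01599 A, ∠I = 118.0°.

I = 0.01599∠118.0° A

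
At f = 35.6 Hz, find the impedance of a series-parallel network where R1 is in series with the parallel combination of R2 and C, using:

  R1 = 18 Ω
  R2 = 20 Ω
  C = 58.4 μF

Step 1 — Angular frequency: ω = 2π·f = 2π·35.6 = 223.7 rad/s.
Step 2 — Component impedances:
  R1: Z = R = 18 Ω
  R2: Z = R = 20 Ω
  C: Z = 1/(jωC) = -j/(ω·C) = 0 - j76.55 Ω
Step 3 — Parallel branch: R2 || C = 1/(1/R2 + 1/C) = 18.72 - j4.891 Ω.
Step 4 — Series with R1: Z_total = R1 + (R2 || C) = 36.72 - j4.891 Ω = 37.05∠-7.6° Ω.

Z = 36.72 - j4.891 Ω = 37.05∠-7.6° Ω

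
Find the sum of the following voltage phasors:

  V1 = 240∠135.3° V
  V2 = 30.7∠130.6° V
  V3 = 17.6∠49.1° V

Step 1 — Convert each phasor to rectangular form:
  V1 = 240·(cos(135.3°) + j·sin(135.3°)) = -170.6 + j168.8 V
  V2 = 30.7·(cos(130.6°) + j·sin(130.6°)) = -19.98 + j23.31 V
  V3 = 17.6·(cos(49.1°) + j·sin(49.1°)) = 11.52 + j13.3 V
Step 2 — Sum components: V_total = -179 + j205.4 V.
Step 3 — Convert to polar: |V_total| = 272.5 V, ∠V_total = 131.1°.

V_total = 272.5∠131.1° V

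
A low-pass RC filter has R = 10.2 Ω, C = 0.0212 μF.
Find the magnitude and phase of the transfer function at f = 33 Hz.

Step 1 — Angular frequency: ω = 2π·33 = 207.3 rad/s.
Step 2 — Transfer function: H(jω) = 1/(1 + jωRC).
Step 3 — Denominator: 1 + jωRC = 1 + j·207.3·10.2·2.12e-08 = 1 + j4.484e-05.
Step 4 — H = 1 - j4.484e-05.
Step 5 — Magnitude: |H| = 1 (-0.0 dB); phase: φ = -0.0°.

|H| = 1 (-0.0 dB), φ = -0.0°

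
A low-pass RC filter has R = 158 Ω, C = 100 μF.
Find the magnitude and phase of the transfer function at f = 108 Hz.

Step 1 — Angular frequency: ω = 2π·108 = 678.6 rad/s.
Step 2 — Transfer function: H(jω) = 1/(1 + jωRC).
Step 3 — Denominator: 1 + jωRC = 1 + j·678.6·158·0.0001 = 1 + j10.72.
Step 4 — H = 0.008624 - j0.09247.
Step 5 — Magnitude: |H| = 0.09287 (-20.6 dB); phase: φ = -84.7°.

|H| = 0.09287 (-20.6 dB), φ = -84.7°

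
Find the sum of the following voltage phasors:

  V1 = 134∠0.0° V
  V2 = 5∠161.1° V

Step 1 — Convert each phasor to rectangular form:
  V1 = 134·(cos(0.0°) + j·sin(0.0°)) = 134 V
  V2 = 5·(cos(161.1°) + j·sin(161.1°)) = -4.73 + j1.62 V
Step 2 — Sum components: V_total = 129.3 + j1.62 V.
Step 3 — Convert to polar: |V_total| = 129.3 V, ∠V_total = 0.7°.

V_total = 129.3∠0.7° V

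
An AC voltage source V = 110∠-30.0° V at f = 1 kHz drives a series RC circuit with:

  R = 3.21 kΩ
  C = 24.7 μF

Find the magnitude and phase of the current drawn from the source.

Step 1 — Angular frequency: ω = 2π·f = 2π·1000 = 6283 rad/s.
Step 2 — Component impedances:
  R: Z = R = 3210 Ω
  C: Z = 1/(jωC) = -j/(ω·C) = 0 - j6.444 Ω
Step 3 — Series combination: Z_total = R + C = 3210 - j6.444 Ω = 3210∠-0.1° Ω.
Step 4 — Source phasor: V = 110∠-30.0° V = 95.26 - j55 V.
Step 5 — Ohm's law: I = V / Z_total = (95.26 - j55) / (3210 - j6.444) = 0.02971 - j0.01707 A.
Step 6 — Convert to polar: |I| = 0.03427 A, ∠I = -29.9°.

I = 0.03427∠-29.9° A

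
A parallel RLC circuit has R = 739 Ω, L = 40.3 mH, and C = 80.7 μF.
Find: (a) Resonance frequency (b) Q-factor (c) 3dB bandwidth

Step 1 — Resonance: ω₀ = 1/√(LC) = 1/√(0.0403·8.07e-05) = 554.5 rad/s.
Step 2 — f₀ = ω₀/(2π) = 88.25 Hz.
Step 3 — Parallel Q: Q = R/(ω₀L) = 739/(554.5·0.0403) = 33.07.
Step 4 — Bandwidth: Δω = ω₀/Q = 16.77 rad/s; BW = Δω/(2π) = 2.669 Hz.

(a) f₀ = 88.25 Hz  (b) Q = 33.07  (c) BW = 2.669 Hz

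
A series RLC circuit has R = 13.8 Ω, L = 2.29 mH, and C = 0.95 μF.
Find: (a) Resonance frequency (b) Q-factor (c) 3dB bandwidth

Step 1 — Resonance: ω₀ = 1/√(LC) = 1/√(0.00229·9.5e-07) = 2.144e+04 rad/s.
Step 2 — f₀ = ω₀/(2π) = 3412 Hz.
Step 3 — Series Q: Q = ω₀L/R = 2.144e+04·0.00229/13.8 = 3.558.
Step 4 — Bandwidth: Δω = ω₀/Q = 6026 rad/s; BW = Δω/(2π) = 959.1 Hz.

(a) f₀ = 3412 Hz  (b) Q = 3.558  (c) BW = 959.1 Hz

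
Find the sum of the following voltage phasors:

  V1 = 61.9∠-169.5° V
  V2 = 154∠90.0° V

Step 1 — Convert each phasor to rectangular form:
  V1 = 61.9·(cos(-169.5°) + j·sin(-169.5°)) = -60.86 - j11.28 V
  V2 = 154·(cos(90.0°) + j·sin(90.0°)) = 0 + j154 V
Step 2 — Sum components: V_total = -60.86 + j142.7 V.
Step 3 — Convert to polar: |V_total| = 155.2 V, ∠V_total = 113.1°.

V_total = 155.2∠113.1° V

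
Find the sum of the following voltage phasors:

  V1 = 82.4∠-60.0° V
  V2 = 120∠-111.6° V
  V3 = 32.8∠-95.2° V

Step 1 — Convert each phasor to rectangular form:
  V1 = 82.4·(cos(-60.0°) + j·sin(-60.0°)) = 41.2 - j71.36 V
  V2 = 120·(cos(-111.6°) + j·sin(-111.6°)) = -44.17 - j111.6 V
  V3 = 32.8·(cos(-95.2°) + j·sin(-95.2°)) = -2.973 - j32.67 V
Step 2 — Sum components: V_total = -5.948 - j215.6 V.
Step 3 — Convert to polar: |V_total| = 215.7 V, ∠V_total = -91.6°.

V_total = 215.7∠-91.6° V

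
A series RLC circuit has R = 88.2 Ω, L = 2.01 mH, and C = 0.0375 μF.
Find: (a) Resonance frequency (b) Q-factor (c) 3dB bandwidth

Step 1 — Resonance: ω₀ = 1/√(LC) = 1/√(0.00201·3.75e-08) = 1.152e+05 rad/s.
Step 2 — f₀ = ω₀/(2π) = 1.833e+04 Hz.
Step 3 — Series Q: Q = ω₀L/R = 1.152e+05·0.00201/88.2 = 2.625.
Step 4 — Bandwidth: Δω = ω₀/Q = 4.388e+04 rad/s; BW = Δω/(2π) = 6984 Hz.

(a) f₀ = 1.833e+04 Hz  (b) Q = 2.625  (c) BW = 6984 Hz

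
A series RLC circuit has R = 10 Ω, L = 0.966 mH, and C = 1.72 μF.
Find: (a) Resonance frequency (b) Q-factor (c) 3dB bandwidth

Step 1 — Resonance condition Im(Z)=0 gives ω₀ = 1/√(LC).
Step 2 — ω₀ = 1/√(0.000966·1.72e-06) = 2.453e+04 rad/s.
Step 3 — f₀ = ω₀/(2π) = 3905 Hz.
Step 4 — Series Q: Q = ω₀L/R = 2.453e+04·0.000966/10 = 2.37.
Step 5 — 3dB bandwidth: Δω = ω₀/Q = 1.035e+04 rad/s; BW = Δω/(2π) = 1648 Hz.

(a) f₀ = 3905 Hz  (b) Q = 2.37  (c) BW = 1648 Hz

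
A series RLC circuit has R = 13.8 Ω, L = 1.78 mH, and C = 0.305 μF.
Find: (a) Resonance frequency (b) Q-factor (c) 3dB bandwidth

Step 1 — Resonance condition Im(Z)=0 gives ω₀ = 1/√(LC).
Step 2 — ω₀ = 1/√(0.00178·3.05e-07) = 4.292e+04 rad/s.
Step 3 — f₀ = ω₀/(2π) = 6831 Hz.
Step 4 — Series Q: Q = ω₀L/R = 4.292e+04·0.00178/13.8 = 5.536.
Step 5 — 3dB bandwidth: Δω = ω₀/Q = 7753 rad/s; BW = Δω/(2π) = 1234 Hz.

(a) f₀ = 6831 Hz  (b) Q = 5.536  (c) BW = 1234 Hz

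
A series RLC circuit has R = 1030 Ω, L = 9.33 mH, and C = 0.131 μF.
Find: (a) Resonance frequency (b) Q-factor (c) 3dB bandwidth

Step 1 — Resonance condition Im(Z)=0 gives ω₀ = 1/√(LC).
Step 2 — ω₀ = 1/√(0.00933·1.31e-07) = 2.86e+04 rad/s.
Step 3 — f₀ = ω₀/(2π) = 4552 Hz.
Step 4 — Series Q: Q = ω₀L/R = 2.86e+04·0.00933/1030 = 0.2591.
Step 5 — 3dB bandwidth: Δω = ω₀/Q = 1.104e+05 rad/s; BW = Δω/(2π) = 1.757e+04 Hz.

(a) f₀ = 4552 Hz  (b) Q = 0.2591  (c) BW = 1.757e+04 Hz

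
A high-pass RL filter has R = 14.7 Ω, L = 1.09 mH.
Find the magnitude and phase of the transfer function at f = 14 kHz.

Step 1 — Angular frequency: ω = 2π·1.4e+04 = 8.796e+04 rad/s.
Step 2 — Transfer function: H(jω) = jωL/(R + jωL).
Step 3 — Numerator jωL = j·95.88; denominator R + jωL = 14.7 + j95.88.
Step 4 — H = 0.977 + j0.1498.
Step 5 — Magnitude: |H| = 0.9885 (-0.1 dB); phase: φ = 8.7°.

|H| = 0.9885 (-0.1 dB), φ = 8.7°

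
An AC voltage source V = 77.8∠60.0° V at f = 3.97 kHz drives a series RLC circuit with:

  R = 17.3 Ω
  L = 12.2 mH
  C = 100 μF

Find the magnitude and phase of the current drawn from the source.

Step 1 — Angular frequency: ω = 2π·f = 2π·3970 = 2.494e+04 rad/s.
Step 2 — Component impedances:
  R: Z = R = 17.3 Ω
  L: Z = jωL = j·2.494e+04·0.0122 = 0 + j304.3 Ω
  C: Z = 1/(jωC) = -j/(ω·C) = 0 - j0.4009 Ω
Step 3 — Series combination: Z_total = R + L + C = 17.3 + j303.9 Ω = 304.4∠86.7° Ω.
Step 4 — Source phasor: V = 77.8∠60.0° V = 38.9 + j67.38 V.
Step 5 — Ohm's law: I = V / Z_total = (38.9 + j67.38) / (17.3 + j303.9) = 0.2282 - j0.115 A.
Step 6 — Convert to polar: |I| = 0.2556 A, ∠I = -26.7°.

I = 0.2556∠-26.7° A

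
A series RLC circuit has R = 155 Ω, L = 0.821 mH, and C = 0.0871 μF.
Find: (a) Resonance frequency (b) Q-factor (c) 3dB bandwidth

Step 1 — Resonance condition Im(Z)=0 gives ω₀ = 1/√(LC).
Step 2 — ω₀ = 1/√(0.000821·8.71e-08) = 1.183e+05 rad/s.
Step 3 — f₀ = ω₀/(2π) = 1.882e+04 Hz.
Step 4 — Series Q: Q = ω₀L/R = 1.183e+05·0.000821/155 = 0.6264.
Step 5 — 3dB bandwidth: Δω = ω₀/Q = 1.888e+05 rad/s; BW = Δω/(2π) = 3.005e+04 Hz.

(a) f₀ = 1.882e+04 Hz  (b) Q = 0.6264  (c) BW = 3.005e+04 Hz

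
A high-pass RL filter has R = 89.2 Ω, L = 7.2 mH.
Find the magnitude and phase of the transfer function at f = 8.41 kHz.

Step 1 — Angular frequency: ω = 2π·8410 = 5.284e+04 rad/s.
Step 2 — Transfer function: H(jω) = jωL/(R + jωL).
Step 3 — Numerator jωL = j·380.5; denominator R + jωL = 89.2 + j380.5.
Step 4 — H = 0.9479 + j0.2222.
Step 5 — Magnitude: |H| = 0.9736 (-0.2 dB); phase: φ = 13.2°.

|H| = 0.9736 (-0.2 dB), φ = 13.2°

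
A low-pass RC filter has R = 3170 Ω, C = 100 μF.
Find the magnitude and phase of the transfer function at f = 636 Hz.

Step 1 — Angular frequency: ω = 2π·636 = 3996 rad/s.
Step 2 — Transfer function: H(jω) = 1/(1 + jωRC).
Step 3 — Denominator: 1 + jωRC = 1 + j·3996·3170·0.0001 = 1 + j1267.
Step 4 — H = 6.232e-07 - j0.0007894.
Step 5 — Magnitude: |H| = 0.0007894 (-62.1 dB); phase: φ = -90.0°.

|H| = 0.0007894 (-62.1 dB), φ = -90.0°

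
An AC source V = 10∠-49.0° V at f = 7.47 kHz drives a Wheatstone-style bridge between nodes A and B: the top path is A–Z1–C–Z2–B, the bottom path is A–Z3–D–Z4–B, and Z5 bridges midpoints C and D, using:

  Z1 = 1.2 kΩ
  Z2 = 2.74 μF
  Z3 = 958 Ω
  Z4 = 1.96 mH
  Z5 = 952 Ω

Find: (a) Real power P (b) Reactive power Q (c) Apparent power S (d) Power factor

Step 1 — Angular frequency: ω = 2π·f = 2π·7470 = 4.694e+04 rad/s.
Step 2 — Component impedances:
  Z1: Z = R = 1200 Ω
  Z2: Z = 1/(jωC) = -j/(ω·C) = 0 - j7.776 Ω
  Z3: Z = R = 958 Ω
  Z4: Z = jωL = j·4.694e+04·0.00196 = 0 + j91.99 Ω
  Z5: Z = R = 952 Ω
Step 3 — Bridge requires nodal analysis (the Z5 bridge couples midpoints C and D, so the two paths cannot be reduced to a simple series/parallel combination). Setting node B to ground and injecting 1 A at node A, the 3-node admittance system at A, C, D solves to V_A = Z_AB = 537.2 + j26.35 Ω = 537.8∠2.8° Ω.
Step 4 — Source phasor: V = 10∠-49.0° V = 6.561 - j7.547 V.
Step 5 — Current: I = V / Z = 0.0115 - j0.01461 A = 0.01859∠-51.8° A.
Step 6 — Complex power: S = V·I* = 0.1857 + j0.009109 VA.
Step 7 — Real power: P = Re(S) = 0.1857 W.
Step 8 — Reactive power: Q = Im(S) = 0.009109 VAR.
Step 9 — Apparent power: |S| = 0.1859 VA.
Step 10 — Power factor: PF = P/|S| = 0.9988 (lagging).

(a) P = 0.1857 W  (b) Q = 0.009109 VAR  (c) S = 0.1859 VA  (d) PF = 0.9988 (lagging)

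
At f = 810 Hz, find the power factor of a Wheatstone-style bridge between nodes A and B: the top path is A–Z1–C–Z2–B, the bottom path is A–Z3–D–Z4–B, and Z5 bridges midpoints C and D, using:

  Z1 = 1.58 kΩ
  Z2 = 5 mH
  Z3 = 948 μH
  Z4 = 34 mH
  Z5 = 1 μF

Step 1 — Angular frequency: ω = 2π·f = 2π·810 = 5089 rad/s.
Step 2 — Component impedances:
  Z1: Z = R = 1580 Ω
  Z2: Z = jωL = j·5089·0.005 = 0 + j25.45 Ω
  Z3: Z = jωL = j·5089·0.000948 = 0 + j4.825 Ω
  Z4: Z = jωL = j·5089·0.034 = 0 + j173 Ω
  Z5: Z = 1/(jωC) = -j/(ω·C) = 0 - j196.5 Ω
Step 3 — Bridge requires nodal analysis (the Z5 bridge couples midpoints C and D, so the two paths cannot be reduced to a simple series/parallel combination). Setting node B to ground and injecting 1 A at node A, the 3-node admittance system at A, C, D solves to V_A = Z_AB = 1193 - j74.33 Ω = 1195∠-3.6° Ω.
Step 4 — Power factor: PF = cos(φ) = Re(Z)/|Z| = 1192.9/1195.2 = 0.9981.
Step 5 — Type: Im(Z) = -74.33 ⇒ leading (phase φ = -3.6°).

PF = 0.9981 (leading, φ = -3.6°)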